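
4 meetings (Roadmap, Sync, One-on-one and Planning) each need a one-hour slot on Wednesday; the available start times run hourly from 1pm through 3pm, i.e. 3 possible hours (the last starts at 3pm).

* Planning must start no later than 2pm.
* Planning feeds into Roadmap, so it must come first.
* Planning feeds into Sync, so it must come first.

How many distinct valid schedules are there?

15

Splitting on Roadmap: it can be 2pm (6), 3pm (9). Listing each branch's schedules as (Sync, One-on-one, Planning):
Roadmap=2pm: (2pm,1pm,1pm) (2pm,2pm,1pm) (2pm,3pm,1pm) (3pm,1pm,1pm) (3pm,2pm,1pm) (3pm,3pm,1pm) — 6.
Roadmap=3pm: (2pm,1pm,1pm) (2pm,2pm,1pm) (2pm,3pm,1pm) (3pm,1pm,1pm) (3pm,1pm,2pm) (3pm,2pm,1pm) (3pm,2pm,2pm) (3pm,3pm,1pm) (3pm,3pm,2pm) — 9.
Summing: 6 + 9 = 15.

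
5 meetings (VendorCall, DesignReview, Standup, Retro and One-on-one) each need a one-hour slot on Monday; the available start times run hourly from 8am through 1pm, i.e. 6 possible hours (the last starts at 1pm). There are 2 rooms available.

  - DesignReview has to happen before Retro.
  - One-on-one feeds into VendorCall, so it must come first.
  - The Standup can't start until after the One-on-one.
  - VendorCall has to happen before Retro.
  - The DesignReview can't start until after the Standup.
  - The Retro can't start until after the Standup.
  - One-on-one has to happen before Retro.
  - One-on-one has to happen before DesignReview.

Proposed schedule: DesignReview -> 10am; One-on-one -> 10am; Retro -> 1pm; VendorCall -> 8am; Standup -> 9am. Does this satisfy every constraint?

One-on-one has to happen before DesignReview — violated.
The DesignReview can't start until after the Standup — holds.
One-on-one has to happen before Retro — holds.
One-on-one feeds into VendorCall, so it must come first — violated.
The Retro can't start until after the Standup — holds.
DesignReview has to happen before Retro — holds.
VendorCall has to happen before Retro — holds.
The Standup can't start until after the One-on-one — violated.
There are 2 rooms available — holds.

Invalid. One-on-one feeds into VendorCall, so it must come first.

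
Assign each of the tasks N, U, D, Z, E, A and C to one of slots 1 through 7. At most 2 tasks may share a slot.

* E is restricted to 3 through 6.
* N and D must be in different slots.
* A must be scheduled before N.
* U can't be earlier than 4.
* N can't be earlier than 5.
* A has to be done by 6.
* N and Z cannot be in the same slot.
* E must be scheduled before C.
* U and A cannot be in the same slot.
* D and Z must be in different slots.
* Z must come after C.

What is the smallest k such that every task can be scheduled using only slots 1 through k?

6 slots

The precedence chain requires at least 3 distinct slots.
With at most 2 per slot and 7 tasks, at least 4 slots are needed.
N can't be placed before 5, so the schedule must run through at least slot 5.
Could 5 slots be enough, i.e. nothing placed later than 5? No: N's window within 5 slots is {5}; E's window within 5 slots is {3, 4, 5}; Z must come after C (at 1 or later) → {2, 3, 4, 5}; C must come before Z (at 5 or earlier) → {1, 2, 3, 4}; C must come after E (at 3 or later) → {4}; Z can't share with N (5) → {2, 3, 4}; Z must come after C (at 4 or later) → nothing is left.
So 5 slots is not enough.
6 works (last occupied slot: 6): for example E -> 3; N -> 5; C -> 4; A -> 1; Z -> 6; D -> 1; U -> 4.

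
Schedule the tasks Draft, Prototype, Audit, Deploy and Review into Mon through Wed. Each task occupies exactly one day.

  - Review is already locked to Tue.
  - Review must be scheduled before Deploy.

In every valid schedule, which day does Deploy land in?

Wed

Precedence pushes Deploy to at least Wed.
So Deploy is pinned to Wed.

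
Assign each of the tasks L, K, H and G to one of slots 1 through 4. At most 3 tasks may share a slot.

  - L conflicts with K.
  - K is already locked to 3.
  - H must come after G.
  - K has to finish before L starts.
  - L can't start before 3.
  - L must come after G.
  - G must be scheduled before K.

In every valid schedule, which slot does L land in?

4

L's window is 3–4.
K is fixed at 3, and L can't share a slot with K.
So L must be 4.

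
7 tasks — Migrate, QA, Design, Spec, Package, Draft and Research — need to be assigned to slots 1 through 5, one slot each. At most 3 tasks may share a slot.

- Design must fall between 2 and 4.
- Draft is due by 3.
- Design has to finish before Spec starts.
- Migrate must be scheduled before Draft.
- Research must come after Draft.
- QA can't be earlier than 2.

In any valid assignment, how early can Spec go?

Precedence pushes Spec to at least 3.
Spec at 3 is achievable: QA -> 2, Migrate -> 1, Spec -> 3, Draft -> 2, Package -> 1, Research -> 3, Design -> 2.

3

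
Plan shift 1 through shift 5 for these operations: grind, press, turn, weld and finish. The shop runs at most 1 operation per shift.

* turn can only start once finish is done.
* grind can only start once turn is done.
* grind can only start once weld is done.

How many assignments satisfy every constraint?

15

Splitting on grind: it can be shift 4 (3), shift 5 (12). Listing each branch's schedules as (press, turn, weld, finish) by shift number:
grind=shift 4: (5,2,3,1) (5,3,1,2) (5,3,2,1) — 3.
grind=shift 5: (1,3,4,2) (1,4,2,3) (1,4,3,2) (2,3,4,1) (2,4,1,3) (2,4,3,1) (3,2,4,1) (3,4,1,2) (3,4,2,1) (4,2,3,1) (4,3,1,2) (4,3,2,1) — 12.
Summing: 3 + 12 = 15.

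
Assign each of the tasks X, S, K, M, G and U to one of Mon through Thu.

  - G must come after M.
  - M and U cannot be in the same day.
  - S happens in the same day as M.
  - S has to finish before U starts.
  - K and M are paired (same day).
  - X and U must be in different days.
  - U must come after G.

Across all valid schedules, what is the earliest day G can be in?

Tue

Precedence pushes G to at least Tue; downstream work caps G at Wed.
G at Tue is achievable: G=Tue, U=Wed, S=Mon, X=Mon, K=Mon, M=Mon.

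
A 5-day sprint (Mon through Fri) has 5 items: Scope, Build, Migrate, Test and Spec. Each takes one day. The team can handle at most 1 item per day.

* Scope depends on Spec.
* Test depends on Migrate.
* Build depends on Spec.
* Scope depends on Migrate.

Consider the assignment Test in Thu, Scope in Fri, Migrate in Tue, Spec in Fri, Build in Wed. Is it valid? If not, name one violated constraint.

Build depends on Spec — violated.
The team can handle at most 1 item per day — violated.
Scope depends on Spec — violated.
Scope depends on Migrate — holds.
Test depends on Migrate — holds.

No. The team can handle at most 1 item per day is not satisfied.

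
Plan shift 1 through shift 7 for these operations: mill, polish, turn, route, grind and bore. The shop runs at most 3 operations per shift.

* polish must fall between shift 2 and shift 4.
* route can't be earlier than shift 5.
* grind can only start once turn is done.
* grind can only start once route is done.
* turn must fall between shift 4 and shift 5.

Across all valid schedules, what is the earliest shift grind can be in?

Precedence pushes grind to at least shift 6.
grind at shift 6 is achievable: grind -> shift 6; bore -> shift 1; polish -> shift 2; mill -> shift 1; route -> shift 5; turn -> shift 4.

shift 6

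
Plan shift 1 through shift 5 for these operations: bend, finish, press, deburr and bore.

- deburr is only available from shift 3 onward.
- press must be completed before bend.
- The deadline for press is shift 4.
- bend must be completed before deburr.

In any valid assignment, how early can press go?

Press's own window allows nothing later than shift 4; downstream work caps press at shift 3.
press at shift 1 is achievable: deburr -> shift 3, bore -> shift 1, bend -> shift 2, finish -> shift 1, press -> shift 1.

shift 1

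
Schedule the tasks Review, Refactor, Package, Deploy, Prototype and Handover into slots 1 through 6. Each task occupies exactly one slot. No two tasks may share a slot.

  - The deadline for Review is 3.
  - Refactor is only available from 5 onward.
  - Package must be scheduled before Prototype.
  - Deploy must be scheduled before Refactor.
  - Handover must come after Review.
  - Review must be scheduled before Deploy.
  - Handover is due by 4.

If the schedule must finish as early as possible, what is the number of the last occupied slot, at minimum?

6

The precedence chain requires at least 3 distinct slots.
With at most 1 per slot and 6 tasks, at least 6 slots are needed.
Refactor can't be placed before 5, so the schedule must run through at least slot 5.
6 works (last occupied slot: 6): for example Package -> 4, Deploy -> 3, Handover -> 2, Refactor -> 5, Prototype -> 6, Review -> 1.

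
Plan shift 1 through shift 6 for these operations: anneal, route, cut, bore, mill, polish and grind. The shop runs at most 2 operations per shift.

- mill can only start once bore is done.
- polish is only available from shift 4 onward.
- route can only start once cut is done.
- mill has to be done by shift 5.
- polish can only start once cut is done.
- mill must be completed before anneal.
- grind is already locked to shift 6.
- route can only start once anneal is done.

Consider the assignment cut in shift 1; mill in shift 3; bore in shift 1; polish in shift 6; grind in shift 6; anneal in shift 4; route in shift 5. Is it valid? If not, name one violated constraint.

grind is already locked to shift 6 — holds.
mill must be completed before anneal — holds.
polish can only start once cut is done — holds.
mill has to be done by shift 5 — holds.
polish is only available from shift 4 onward — holds.
route can only start once anneal is done — holds.
route can only start once cut is done — holds.
mill can only start once bore is done — holds.
The shop runs at most 2 operations per shift — holds.

Yes, all constraints hold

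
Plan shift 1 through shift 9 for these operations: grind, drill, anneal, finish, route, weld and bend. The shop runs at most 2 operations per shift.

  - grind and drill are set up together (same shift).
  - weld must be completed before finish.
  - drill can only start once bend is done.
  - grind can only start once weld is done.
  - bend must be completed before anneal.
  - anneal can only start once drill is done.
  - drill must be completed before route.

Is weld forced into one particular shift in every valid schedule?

weld can be shift 1 (e.g. weld=shift 1, finish=shift 3, grind=shift 2, route=shift 4, drill=shift 2, bend=shift 1, anneal=shift 3) or shift 2 (e.g. bend=shift 1, route=shift 5, weld=shift 2, finish=shift 4, drill=shift 3, anneal=shift 4, grind=shift 3).

No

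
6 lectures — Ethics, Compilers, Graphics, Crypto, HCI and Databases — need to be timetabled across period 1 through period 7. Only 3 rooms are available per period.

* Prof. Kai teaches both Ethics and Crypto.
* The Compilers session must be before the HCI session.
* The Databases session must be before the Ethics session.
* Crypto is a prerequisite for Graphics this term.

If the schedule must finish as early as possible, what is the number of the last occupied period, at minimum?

The precedence chain requires at least 2 distinct periods.
With at most 3 per period and 6 lectures, at least 2 periods are needed.
2 works (last occupied period: period 2): for example Crypto=period 1, Graphics=period 2, HCI=period 2, Databases=period 1, Compilers=period 1, Ethics=period 2.

2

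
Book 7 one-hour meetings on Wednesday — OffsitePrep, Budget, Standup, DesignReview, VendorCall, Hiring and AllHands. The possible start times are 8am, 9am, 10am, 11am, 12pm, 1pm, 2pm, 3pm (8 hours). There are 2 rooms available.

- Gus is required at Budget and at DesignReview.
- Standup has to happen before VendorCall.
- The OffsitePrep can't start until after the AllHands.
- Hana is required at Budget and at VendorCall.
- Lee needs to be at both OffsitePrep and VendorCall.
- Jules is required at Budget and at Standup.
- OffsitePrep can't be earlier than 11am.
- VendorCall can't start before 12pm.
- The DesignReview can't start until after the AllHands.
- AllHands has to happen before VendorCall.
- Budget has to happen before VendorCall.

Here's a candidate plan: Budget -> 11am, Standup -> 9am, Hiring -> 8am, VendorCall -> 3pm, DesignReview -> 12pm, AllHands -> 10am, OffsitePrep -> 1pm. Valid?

Valid

Gus is required at Budget and at DesignReview — holds.
There are 2 rooms available — holds.
Budget has to happen before VendorCall — holds.
OffsitePrep can't be earlier than 11am — holds.
Hana is required at Budget and at VendorCall — holds.
Standup has to happen before VendorCall — holds.
The OffsitePrep can't start until after the AllHands — holds.
AllHands has to happen before VendorCall — holds.
VendorCall can't start before 12pm — holds.
The DesignReview can't start until after the AllHands — holds.
Jules is required at Budget and at Standup — holds.
Lee needs to be at both OffsitePrep and VendorCall — holds.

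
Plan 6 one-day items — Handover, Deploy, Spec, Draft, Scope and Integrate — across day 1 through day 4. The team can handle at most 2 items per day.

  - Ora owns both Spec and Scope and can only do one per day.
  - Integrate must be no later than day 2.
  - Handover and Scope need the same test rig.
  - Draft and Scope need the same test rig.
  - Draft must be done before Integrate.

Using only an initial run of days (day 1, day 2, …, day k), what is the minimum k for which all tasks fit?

3

The precedence chain requires at least 2 distinct days.
With at most 2 per day and 6 tasks, at least 3 days are needed.
3 works (last occupied day: day 3): for example Spec -> day 2; Draft -> day 1; Integrate -> day 2; Handover -> day 1; Deploy -> day 3; Scope -> day 3.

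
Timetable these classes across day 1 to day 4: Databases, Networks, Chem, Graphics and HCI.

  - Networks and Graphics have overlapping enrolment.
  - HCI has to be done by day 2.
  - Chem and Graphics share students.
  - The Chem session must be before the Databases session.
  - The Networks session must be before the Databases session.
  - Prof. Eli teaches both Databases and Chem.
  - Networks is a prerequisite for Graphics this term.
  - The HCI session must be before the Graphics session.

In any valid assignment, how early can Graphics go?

day 2

Precedence pushes Graphics to at least day 2.
Graphics at day 2 is achievable: HCI -> day 1, Graphics -> day 2, Chem -> day 1, Networks -> day 1, Databases -> day 2.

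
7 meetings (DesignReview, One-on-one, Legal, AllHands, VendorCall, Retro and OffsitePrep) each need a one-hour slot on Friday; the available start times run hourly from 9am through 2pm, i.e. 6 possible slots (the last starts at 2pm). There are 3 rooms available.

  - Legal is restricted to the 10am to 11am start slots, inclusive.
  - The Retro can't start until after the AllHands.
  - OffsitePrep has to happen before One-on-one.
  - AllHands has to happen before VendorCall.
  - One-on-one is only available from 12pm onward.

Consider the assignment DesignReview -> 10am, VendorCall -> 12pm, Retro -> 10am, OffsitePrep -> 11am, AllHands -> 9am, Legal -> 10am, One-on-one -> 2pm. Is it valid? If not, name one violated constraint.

Yes, all constraints hold

The Retro can't start until after the AllHands — holds.
Legal is restricted to the 10am to 11am start slots, inclusive — holds.
AllHands has to happen before VendorCall — holds.
OffsitePrep has to happen before One-on-one — holds.
There are 3 rooms available — holds.
One-on-one is only available from 12pm onward — holds.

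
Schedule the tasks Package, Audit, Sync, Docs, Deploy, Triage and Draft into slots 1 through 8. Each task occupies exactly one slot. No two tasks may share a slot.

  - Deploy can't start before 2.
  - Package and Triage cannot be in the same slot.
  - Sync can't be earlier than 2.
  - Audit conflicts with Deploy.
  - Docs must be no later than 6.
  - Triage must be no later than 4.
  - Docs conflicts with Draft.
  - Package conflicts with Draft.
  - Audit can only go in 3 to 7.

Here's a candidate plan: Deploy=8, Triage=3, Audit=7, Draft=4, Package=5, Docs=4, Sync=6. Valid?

No. Docs conflicts with Draft is not satisfied.

Audit conflicts with Deploy — holds.
Triage must be no later than 4 — holds.
Deploy can't start before 2 — holds.
Package conflicts with Draft — holds.
Sync can't be earlier than 2 — holds.
Package and Triage cannot be in the same slot — holds.
No two tasks may share a slot — violated.
Audit can only go in 3 to 7 — holds.
Docs must be no later than 6 — holds.
Docs conflicts with Draft — violated.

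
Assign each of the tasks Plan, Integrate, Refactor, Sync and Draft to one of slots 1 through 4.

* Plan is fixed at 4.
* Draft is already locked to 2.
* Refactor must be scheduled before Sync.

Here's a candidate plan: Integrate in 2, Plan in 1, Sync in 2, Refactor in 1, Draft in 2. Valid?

No — it violates: Plan is fixed at 4

Plan is fixed at 4 — violated.
Draft is already locked to 2 — holds.
Refactor must be scheduled before Sync — holds.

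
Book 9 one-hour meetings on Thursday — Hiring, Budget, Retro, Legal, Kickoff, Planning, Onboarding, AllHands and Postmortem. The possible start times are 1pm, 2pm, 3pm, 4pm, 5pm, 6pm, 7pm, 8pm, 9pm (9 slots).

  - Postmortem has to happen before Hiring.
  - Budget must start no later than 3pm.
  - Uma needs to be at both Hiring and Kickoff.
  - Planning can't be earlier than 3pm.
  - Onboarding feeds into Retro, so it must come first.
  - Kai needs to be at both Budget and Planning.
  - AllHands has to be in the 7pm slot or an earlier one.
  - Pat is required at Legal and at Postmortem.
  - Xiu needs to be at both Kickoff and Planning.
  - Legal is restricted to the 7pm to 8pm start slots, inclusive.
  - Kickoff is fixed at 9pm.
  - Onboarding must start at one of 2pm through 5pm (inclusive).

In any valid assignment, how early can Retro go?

3pm

Precedence pushes Retro to at least 3pm.
Retro at 3pm is achievable: Budget=1pm; Planning=3pm; Kickoff=9pm; Onboarding=2pm; Retro=3pm; AllHands=1pm; Hiring=2pm; Legal=7pm; Postmortem=1pm.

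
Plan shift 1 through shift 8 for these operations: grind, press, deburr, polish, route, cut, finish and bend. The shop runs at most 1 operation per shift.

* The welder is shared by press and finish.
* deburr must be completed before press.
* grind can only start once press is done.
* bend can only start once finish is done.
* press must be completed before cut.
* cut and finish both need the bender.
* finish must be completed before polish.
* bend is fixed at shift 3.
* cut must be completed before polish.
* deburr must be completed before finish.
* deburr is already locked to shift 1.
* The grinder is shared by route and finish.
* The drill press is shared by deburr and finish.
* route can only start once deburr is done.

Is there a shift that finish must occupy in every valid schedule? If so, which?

deburr is fixed at shift 1 and must come before finish, so finish is at least shift 2.
bend is fixed at shift 3 and must come after finish, so finish is at most shift 2.
So finish must be shift 2.

shift 2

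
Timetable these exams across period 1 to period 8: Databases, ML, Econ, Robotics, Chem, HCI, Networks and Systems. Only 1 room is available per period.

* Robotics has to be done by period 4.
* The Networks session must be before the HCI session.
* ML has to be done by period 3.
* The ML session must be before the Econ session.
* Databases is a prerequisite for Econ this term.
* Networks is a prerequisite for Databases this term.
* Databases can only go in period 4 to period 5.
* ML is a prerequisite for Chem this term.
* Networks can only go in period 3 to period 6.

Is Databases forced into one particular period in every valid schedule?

No

Databases can be period 4 (e.g. Systems -> period 8, Databases -> period 4, Robotics -> period 2, Chem -> period 6, HCI -> period 7, ML -> period 1, Networks -> period 3, Econ -> period 5) or period 5 (e.g. HCI=period 7; Chem=period 4; Databases=period 5; ML=period 1; Systems=period 8; Robotics=period 2; Networks=period 3; Econ=period 6).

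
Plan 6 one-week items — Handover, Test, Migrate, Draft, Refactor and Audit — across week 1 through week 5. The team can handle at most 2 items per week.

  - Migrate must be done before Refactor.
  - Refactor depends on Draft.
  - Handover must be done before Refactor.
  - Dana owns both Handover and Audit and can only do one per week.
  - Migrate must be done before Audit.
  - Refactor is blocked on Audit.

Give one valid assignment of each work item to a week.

Migrate -> week 1; Handover -> week 1; Draft -> week 2; Refactor -> week 3; Test -> week 3; Audit -> week 2

Checking: Migrate(week 1) before Audit(week 2); Draft(week 2) before Refactor(week 3); Audit(week 2) before Refactor(week 3); Handover(week 1) before Refactor(week 3); Migrate(week 1) before Refactor(week 3); Handover(week 1) != Audit(week 2); max 2 per week (cap 2).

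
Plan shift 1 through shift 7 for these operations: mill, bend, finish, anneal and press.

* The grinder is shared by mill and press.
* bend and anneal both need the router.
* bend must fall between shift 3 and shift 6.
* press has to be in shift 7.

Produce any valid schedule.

finish -> shift 1; press -> shift 7; mill -> shift 1; anneal -> shift 1; bend -> shift 3

Checking: bend(shift 3) != anneal(shift 1); mill(shift 1) != press(shift 7); press=shift 7 in [shift 7,shift 7]; bend=shift 3 in [shift 3,shift 6].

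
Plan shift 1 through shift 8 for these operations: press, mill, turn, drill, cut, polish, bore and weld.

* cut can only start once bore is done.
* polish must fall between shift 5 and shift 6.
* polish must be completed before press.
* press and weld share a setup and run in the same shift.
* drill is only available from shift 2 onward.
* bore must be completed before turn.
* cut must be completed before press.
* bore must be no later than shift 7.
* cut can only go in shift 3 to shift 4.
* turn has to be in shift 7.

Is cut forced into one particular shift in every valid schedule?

No

cut can be shift 3 (e.g. weld=shift 6; polish=shift 5; bore=shift 1; cut=shift 3; turn=shift 7; press=shift 6; mill=shift 1; drill=shift 2) or shift 4 (e.g. cut=shift 4, press=shift 6, weld=shift 6, polish=shift 5, drill=shift 2, mill=shift 1, bore=shift 1, turn=shift 7).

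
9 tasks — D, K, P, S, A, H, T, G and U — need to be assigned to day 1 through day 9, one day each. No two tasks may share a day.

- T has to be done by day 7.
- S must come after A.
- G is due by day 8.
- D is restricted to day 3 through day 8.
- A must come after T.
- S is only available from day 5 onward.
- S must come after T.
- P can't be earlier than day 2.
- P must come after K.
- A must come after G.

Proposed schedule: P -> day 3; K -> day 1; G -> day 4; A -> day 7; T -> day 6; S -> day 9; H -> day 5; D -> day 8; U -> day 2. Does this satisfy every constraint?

T has to be done by day 7 — holds.
A must come after T — holds.
P can't be earlier than day 2 — holds.
No two tasks may share a day — holds.
A must come after G — holds.
S must come after A — holds.
S must come after T — holds.
G is due by day 8 — holds.
S is only available from day 5 onward — holds.
P must come after K — holds.
D is restricted to day 3 through day 8 — holds.

Yes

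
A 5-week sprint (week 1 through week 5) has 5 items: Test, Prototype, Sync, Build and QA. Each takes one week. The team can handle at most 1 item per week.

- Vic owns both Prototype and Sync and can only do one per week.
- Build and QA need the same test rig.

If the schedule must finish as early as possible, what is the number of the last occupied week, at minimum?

5

With at most 1 per week and 5 tasks, at least 5 weeks are needed.
5 works (last occupied week: week 5): for example Build=week 4, QA=week 5, Prototype=week 2, Sync=week 3, Test=week 1.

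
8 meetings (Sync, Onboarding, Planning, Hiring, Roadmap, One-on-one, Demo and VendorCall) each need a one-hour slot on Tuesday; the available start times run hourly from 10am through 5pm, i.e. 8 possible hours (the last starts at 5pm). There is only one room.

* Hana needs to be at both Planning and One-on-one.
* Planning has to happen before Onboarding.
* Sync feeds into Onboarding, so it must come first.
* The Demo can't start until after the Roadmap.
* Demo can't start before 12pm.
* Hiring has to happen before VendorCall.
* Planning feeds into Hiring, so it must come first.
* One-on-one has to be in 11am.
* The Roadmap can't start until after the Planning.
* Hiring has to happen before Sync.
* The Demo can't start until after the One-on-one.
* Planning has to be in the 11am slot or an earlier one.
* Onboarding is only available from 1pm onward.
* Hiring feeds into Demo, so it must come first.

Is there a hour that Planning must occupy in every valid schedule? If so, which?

Planning's window is 10am–11am.
One-on-one is fixed at 11am, and Planning can't share a hour with One-on-one.
So Planning must be 10am.

10am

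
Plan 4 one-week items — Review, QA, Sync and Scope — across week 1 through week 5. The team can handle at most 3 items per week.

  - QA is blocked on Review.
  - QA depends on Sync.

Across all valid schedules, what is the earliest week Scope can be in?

week 1

Scope at week 1 is achievable: Review in week 1, Sync in week 1, QA in week 2, Scope in week 1.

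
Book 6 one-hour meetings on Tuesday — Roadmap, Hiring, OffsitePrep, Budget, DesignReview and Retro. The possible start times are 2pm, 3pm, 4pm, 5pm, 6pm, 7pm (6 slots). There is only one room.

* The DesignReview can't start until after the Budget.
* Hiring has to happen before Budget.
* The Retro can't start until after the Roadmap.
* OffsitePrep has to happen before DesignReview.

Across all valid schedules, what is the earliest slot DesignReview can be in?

Precedence pushes DesignReview to at least 4pm.
DesignReview at 5pm is achievable: Budget=3pm; Retro=7pm; DesignReview=5pm; Roadmap=6pm; OffsitePrep=4pm; Hiring=2pm.
Nothing earlier works — the capacity limit rule out every slot before 5pm.

5pm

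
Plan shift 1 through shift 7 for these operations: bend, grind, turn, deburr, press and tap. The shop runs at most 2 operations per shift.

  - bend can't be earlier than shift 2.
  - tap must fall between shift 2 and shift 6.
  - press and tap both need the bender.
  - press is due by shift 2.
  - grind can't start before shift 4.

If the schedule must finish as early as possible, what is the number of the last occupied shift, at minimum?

4

With at most 2 per shift and 6 operations, at least 3 shifts are needed.
grind can't be placed before shift 4, so the schedule must run through at least shift 4.
4 works (last occupied shift: shift 4): for example bend in shift 2; deburr in shift 3; press in shift 1; grind in shift 4; tap in shift 2; turn in shift 1.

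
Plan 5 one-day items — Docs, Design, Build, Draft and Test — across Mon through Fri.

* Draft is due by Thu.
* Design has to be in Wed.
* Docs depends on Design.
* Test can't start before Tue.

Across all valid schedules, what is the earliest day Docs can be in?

Precedence pushes Docs to at least Thu.
Docs at Thu is achievable: Test=Tue; Design=Wed; Docs=Thu; Build=Mon; Draft=Mon.

Thu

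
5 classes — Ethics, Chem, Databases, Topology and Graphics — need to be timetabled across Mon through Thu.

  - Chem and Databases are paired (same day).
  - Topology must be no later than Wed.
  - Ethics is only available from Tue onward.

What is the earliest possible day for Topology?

Mon

Topology's own window allows nothing later than Wed.
Topology at Mon is achievable: Chem in Mon; Topology in Mon; Ethics in Tue; Databases in Mon; Graphics in Mon.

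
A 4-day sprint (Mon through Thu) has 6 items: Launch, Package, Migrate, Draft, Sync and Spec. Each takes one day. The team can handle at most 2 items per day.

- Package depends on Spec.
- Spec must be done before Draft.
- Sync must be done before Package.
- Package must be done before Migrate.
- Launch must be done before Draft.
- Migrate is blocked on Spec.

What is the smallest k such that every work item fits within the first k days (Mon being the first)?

3

The precedence chain requires at least 3 distinct days.
With at most 2 per day and 6 work items, at least 3 days are needed.
3 works (last occupied day: Wed): for example Launch=Tue, Draft=Wed, Package=Tue, Migrate=Wed, Sync=Mon, Spec=Mon.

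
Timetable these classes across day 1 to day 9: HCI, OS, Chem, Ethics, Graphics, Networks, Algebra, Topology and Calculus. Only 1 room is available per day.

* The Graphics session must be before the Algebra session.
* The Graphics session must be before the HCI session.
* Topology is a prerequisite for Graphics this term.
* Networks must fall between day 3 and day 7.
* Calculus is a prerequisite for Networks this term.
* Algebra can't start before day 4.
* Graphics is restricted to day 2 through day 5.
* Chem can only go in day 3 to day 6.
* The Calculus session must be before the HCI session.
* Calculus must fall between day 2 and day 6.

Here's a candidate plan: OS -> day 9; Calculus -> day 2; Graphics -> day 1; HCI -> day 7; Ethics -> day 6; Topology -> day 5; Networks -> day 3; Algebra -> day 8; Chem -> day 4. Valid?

Calculus must fall between day 2 and day 6 — holds.
Graphics is restricted to day 2 through day 5 — violated.
The Graphics session must be before the HCI session — holds.
Only 1 room is available per day — holds.
Topology is a prerequisite for Graphics this term — violated.
The Calculus session must be before the HCI session — holds.
Algebra can't start before day 4 — holds.
Calculus is a prerequisite for Networks this term — holds.
Chem can only go in day 3 to day 6 — holds.
The Graphics session must be before the Algebra session — holds.
Networks must fall between day 3 and day 7 — holds.

Invalid. Topology is a prerequisite for Graphics this term.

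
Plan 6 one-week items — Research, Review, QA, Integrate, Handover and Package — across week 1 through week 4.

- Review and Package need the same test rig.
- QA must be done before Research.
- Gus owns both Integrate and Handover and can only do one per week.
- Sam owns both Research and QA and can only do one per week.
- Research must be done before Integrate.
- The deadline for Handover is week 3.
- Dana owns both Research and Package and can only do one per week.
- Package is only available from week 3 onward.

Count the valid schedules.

48

Splitting on Research: it can be week 2 (30), week 3 (18). Listing each branch's schedules as (Review, QA, Integrate, Handover, Package) by week number:
Research=week 2: (1,1,3,1,3) (1,1,3,1,4) (1,1,3,2,3) (1,1,3,2,4) (1,1,4,1,3) (1,1,4,1,4) (1,1,4,2,3) (1,1,4,2,4) (1,1,4,3,3) (1,1,4,3,4) (2,1,3,1,3) (2,1,3,1,4) (2,1,3,2,3) (2,1,3,2,4) (2,1,4,1,3) (2,1,4,1,4) (2,1,4,2,3) (2,1,4,2,4) (2,1,4,3,3) (2,1,4,3,4) (3,1,3,1,4) (3,1,3,2,4) (3,1,4,1,4) (3,1,4,2,4) (3,1,4,3,4) (4,1,3,1,3) (4,1,3,2,3) (4,1,4,1,3) (4,1,4,2,3) (4,1,4,3,3) — 30.
Research=week 3: (1,1,4,1,4) (1,1,4,2,4) (1,1,4,3,4) (1,2,4,1,4) (1,2,4,2,4) (1,2,4,3,4) (2,1,4,1,4) (2,1,4,2,4) (2,1,4,3,4) (2,2,4,1,4) (2,2,4,2,4) (2,2,4,3,4) (3,1,4,1,4) (3,1,4,2,4) (3,1,4,3,4) (3,2,4,1,4) (3,2,4,2,4) (3,2,4,3,4) — 18.
Summing: 30 + 18 = 48.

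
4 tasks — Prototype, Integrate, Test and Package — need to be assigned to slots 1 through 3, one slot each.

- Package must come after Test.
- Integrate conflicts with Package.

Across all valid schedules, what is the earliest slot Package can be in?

2

Precedence pushes Package to at least 2.
Package at 2 is achievable: Package -> 2, Test -> 1, Prototype -> 1, Integrate -> 1.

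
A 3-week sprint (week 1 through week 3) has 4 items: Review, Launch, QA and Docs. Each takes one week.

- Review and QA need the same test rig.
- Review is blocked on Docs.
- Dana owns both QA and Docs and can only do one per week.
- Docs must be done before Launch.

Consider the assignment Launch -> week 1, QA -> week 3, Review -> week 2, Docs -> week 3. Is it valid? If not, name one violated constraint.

Review is blocked on Docs — violated.
Docs must be done before Launch — violated.
Dana owns both QA and Docs and can only do one per week — violated.
Review and QA need the same test rig — holds.

No — it violates: Docs must be done before Launch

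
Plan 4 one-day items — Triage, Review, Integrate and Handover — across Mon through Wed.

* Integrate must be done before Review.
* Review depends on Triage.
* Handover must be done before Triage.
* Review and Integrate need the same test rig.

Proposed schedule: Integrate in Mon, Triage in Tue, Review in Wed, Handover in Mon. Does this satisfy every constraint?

Yes

Review depends on Triage — holds.
Integrate must be done before Review — holds.
Review and Integrate need the same test rig — holds.
Handover must be done before Triage — holds.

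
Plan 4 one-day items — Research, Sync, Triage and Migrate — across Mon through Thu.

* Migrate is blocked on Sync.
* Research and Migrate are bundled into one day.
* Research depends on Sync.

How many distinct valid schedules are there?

Splitting on Research: it can be Tue (4), Wed (8), Thu (12). Listing each branch's schedules as (Sync, Triage, Migrate):
Research=Tue: (Mon,Mon,Tue) (Mon,Tue,Tue) (Mon,Wed,Tue) (Mon,Thu,Tue) — 4.
Research=Wed: (Mon,Mon,Wed) (Mon,Tue,Wed) (Mon,Wed,Wed) (Mon,Thu,Wed) (Tue,Mon,Wed) (Tue,Tue,Wed) (Tue,Wed,Wed) (Tue,Thu,Wed) — 8.
Research=Thu: (Mon,Mon,Thu) (Mon,Tue,Thu) (Mon,Wed,Thu) (Mon,Thu,Thu) (Tue,Mon,Thu) (Tue,Tue,Thu) (Tue,Wed,Thu) (Tue,Thu,Thu) (Wed,Mon,Thu) (Wed,Tue,Thu) (Wed,Wed,Thu) (Wed,Thu,Thu) — 12.
Summing: 4 + 8 + 12 = 24.

24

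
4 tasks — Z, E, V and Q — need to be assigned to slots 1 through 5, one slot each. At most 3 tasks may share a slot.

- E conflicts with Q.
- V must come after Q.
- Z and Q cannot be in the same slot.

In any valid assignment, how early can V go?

2

Precedence pushes V to at least 2.
V at 2 is achievable: E=2, Z=2, Q=1, V=2.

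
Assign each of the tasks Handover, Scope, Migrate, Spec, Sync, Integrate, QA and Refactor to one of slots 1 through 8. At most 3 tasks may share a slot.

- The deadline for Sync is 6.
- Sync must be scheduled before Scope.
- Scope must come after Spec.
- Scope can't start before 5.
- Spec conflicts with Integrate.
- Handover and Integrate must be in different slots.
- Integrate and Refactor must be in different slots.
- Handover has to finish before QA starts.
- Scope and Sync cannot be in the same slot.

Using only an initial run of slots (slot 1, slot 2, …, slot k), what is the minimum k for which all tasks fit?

The precedence chain requires at least 2 distinct slots.
With at most 3 per slot and 8 tasks, at least 3 slots are needed.
Scope can't be placed before 5, so the schedule must run through at least slot 5.
5 works (last occupied slot: 5): for example QA in 2; Integrate in 2; Spec in 1; Sync in 1; Migrate in 2; Scope in 5; Refactor in 3; Handover in 1.

5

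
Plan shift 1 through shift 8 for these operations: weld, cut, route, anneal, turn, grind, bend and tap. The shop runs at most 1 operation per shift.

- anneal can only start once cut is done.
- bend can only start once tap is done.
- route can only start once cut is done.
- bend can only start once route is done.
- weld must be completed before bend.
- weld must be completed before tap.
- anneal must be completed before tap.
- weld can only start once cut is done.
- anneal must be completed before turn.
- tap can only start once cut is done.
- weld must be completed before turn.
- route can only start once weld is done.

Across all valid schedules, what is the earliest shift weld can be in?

Precedence pushes weld to at least shift 2; downstream work caps weld at shift 6.
weld at shift 2 is achievable: route in shift 5, cut in shift 1, anneal in shift 3, bend in shift 6, grind in shift 8, turn in shift 7, weld in shift 2, tap in shift 4.

shift 2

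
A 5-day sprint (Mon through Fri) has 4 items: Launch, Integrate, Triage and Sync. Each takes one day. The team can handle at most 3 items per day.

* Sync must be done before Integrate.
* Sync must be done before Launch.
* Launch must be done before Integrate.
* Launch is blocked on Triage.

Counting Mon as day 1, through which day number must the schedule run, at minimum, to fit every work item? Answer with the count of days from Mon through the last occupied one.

The precedence chain requires at least 3 distinct days.
With at most 3 per day and 4 work items, at least 2 days are needed.
3 works (last occupied day: Wed): for example Launch in Tue, Sync in Mon, Integrate in Wed, Triage in Mon.

3 days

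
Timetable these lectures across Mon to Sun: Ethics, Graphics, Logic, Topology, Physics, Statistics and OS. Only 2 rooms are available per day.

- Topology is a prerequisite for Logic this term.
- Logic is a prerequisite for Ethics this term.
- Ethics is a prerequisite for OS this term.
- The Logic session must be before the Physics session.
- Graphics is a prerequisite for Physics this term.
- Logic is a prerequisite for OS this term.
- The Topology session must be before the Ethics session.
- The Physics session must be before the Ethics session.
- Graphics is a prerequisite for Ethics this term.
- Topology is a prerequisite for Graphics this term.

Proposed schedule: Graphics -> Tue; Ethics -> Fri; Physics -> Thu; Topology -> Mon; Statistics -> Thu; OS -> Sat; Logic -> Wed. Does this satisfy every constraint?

Graphics is a prerequisite for Physics this term — holds.
Logic is a prerequisite for OS this term — holds.
Only 2 rooms are available per day — holds.
Ethics is a prerequisite for OS this term — holds.
Logic is a prerequisite for Ethics this term — holds.
The Logic session must be before the Physics session — holds.
Topology is a prerequisite for Graphics this term — holds.
The Topology session must be before the Ethics session — holds.
The Physics session must be before the Ethics session — holds.
Topology is a prerequisite for Logic this term — holds.
Graphics is a prerequisite for Ethics this term — holds.

Yes, all constraints hold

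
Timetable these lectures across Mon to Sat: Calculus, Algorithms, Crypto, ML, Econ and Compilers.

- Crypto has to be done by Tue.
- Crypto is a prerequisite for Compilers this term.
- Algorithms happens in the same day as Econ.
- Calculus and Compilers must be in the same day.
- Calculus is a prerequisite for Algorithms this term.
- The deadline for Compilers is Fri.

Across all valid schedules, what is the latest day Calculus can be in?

Fri

Calculus must be in the same day as Compilers, which can't be before Tue, so Calculus is at least Tue; downstream work caps Calculus at Fri.
Calculus at Fri is achievable: Algorithms=Sat; ML=Mon; Calculus=Fri; Crypto=Mon; Compilers=Fri; Econ=Sat.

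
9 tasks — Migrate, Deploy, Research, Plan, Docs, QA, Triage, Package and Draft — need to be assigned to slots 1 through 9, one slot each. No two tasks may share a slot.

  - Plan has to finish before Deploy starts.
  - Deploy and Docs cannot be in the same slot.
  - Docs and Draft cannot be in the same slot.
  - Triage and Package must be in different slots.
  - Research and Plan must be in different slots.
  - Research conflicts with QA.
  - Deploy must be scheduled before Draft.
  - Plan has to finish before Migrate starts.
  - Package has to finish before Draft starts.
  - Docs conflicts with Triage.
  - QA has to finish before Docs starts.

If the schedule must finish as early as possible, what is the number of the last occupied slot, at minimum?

The precedence chain requires at least 3 distinct slots.
With at most 1 per slot and 9 tasks, at least 9 slots are needed.
9 works (last occupied slot: 9): for example Plan -> 1; Draft -> 4; Research -> 8; Deploy -> 2; Docs -> 7; Package -> 3; Triage -> 9; Migrate -> 5; QA -> 6.

slot 9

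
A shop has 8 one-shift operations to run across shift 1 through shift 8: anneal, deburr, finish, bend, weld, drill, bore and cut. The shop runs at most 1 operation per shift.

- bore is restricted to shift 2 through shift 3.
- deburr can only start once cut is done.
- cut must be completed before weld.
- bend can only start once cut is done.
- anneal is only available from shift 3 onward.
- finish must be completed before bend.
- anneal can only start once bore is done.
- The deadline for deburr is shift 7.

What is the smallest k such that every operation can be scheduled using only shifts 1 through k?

8 shifts

The precedence chain requires at least 2 distinct shifts.
With at most 1 per shift and 8 operations, at least 8 shifts are needed.
anneal can't be placed before shift 3, so the schedule must run through at least shift 3.
8 works (last occupied shift: shift 8): for example deburr -> shift 4; anneal -> shift 3; bore -> shift 2; bend -> shift 6; weld -> shift 7; cut -> shift 1; drill -> shift 8; finish -> shift 5.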